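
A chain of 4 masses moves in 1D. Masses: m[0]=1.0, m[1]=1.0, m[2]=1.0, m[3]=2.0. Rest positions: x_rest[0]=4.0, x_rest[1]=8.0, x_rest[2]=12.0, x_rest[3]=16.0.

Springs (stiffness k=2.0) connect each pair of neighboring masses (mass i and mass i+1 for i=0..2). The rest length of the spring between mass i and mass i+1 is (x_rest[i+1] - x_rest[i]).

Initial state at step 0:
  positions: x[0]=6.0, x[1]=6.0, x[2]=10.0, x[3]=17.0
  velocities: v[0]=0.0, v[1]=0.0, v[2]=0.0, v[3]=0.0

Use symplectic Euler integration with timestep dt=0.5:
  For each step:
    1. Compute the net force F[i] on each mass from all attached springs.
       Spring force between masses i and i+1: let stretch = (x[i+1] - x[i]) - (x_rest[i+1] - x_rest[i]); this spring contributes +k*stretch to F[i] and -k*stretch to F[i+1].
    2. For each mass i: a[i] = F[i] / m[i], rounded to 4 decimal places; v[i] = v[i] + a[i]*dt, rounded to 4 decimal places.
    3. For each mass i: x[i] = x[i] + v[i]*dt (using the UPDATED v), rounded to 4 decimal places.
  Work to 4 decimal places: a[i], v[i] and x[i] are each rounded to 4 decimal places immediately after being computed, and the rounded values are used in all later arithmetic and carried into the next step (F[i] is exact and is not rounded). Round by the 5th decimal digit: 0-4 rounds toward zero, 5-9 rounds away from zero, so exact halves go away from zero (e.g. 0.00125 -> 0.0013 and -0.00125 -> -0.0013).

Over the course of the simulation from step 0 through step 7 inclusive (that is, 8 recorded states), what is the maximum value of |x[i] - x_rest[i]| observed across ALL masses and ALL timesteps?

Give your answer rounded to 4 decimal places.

Step 0: x=[6.0000 6.0000 10.0000 17.0000] v=[0.0000 0.0000 0.0000 0.0000]
Step 1: x=[4.0000 8.0000 11.5000 16.2500] v=[-4.0000 4.0000 3.0000 -1.5000]
Step 2: x=[2.0000 9.7500 13.6250 15.3125] v=[-4.0000 3.5000 4.2500 -1.8750]
Step 3: x=[1.8750 9.5625 14.6563 14.9531] v=[-0.2500 -0.3750 2.0625 -0.7188]
Step 4: x=[3.5938 8.0782 13.2891 15.5195] v=[3.4375 -2.9687 -2.7345 1.1328]
Step 5: x=[5.5548 6.9571 10.4316 16.5283] v=[3.9219 -2.2422 -5.7150 2.0176]
Step 6: x=[6.2169 6.8721 8.8852 17.0130] v=[1.3242 -0.1700 -3.0928 0.9693]
Step 7: x=[5.2066 7.4661 10.3962 16.4657] v=[-2.0206 1.1879 3.0219 -1.0946]
Max displacement = 3.1148

Answer: 3.1148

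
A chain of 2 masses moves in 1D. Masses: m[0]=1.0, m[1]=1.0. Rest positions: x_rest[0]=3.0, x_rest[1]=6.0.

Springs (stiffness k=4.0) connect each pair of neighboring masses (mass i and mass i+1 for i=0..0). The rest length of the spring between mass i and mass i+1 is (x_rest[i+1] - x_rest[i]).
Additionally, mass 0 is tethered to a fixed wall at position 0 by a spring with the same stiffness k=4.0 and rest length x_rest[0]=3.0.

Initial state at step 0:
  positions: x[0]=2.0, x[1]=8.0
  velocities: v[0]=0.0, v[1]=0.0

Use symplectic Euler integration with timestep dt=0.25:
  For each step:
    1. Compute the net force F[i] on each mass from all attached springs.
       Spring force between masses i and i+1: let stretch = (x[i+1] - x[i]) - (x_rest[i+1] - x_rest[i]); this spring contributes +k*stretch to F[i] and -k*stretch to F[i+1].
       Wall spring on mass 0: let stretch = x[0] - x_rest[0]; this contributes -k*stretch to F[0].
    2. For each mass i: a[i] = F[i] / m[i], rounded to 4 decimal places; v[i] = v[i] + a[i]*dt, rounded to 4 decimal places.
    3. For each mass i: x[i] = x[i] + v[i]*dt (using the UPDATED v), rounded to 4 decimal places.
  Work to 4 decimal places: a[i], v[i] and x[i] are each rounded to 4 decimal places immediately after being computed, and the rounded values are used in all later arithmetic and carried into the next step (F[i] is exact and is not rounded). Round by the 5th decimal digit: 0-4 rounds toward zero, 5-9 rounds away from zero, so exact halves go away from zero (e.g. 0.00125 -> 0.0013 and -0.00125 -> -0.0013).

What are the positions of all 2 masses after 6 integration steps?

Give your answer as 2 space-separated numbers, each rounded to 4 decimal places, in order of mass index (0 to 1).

Answer: 1.5887 6.2691

Derivation:
Step 0: x=[2.0000 8.0000] v=[0.0000 0.0000]
Step 1: x=[3.0000 7.2500] v=[4.0000 -3.0000]
Step 2: x=[4.3125 6.1875] v=[5.2500 -4.2500]
Step 3: x=[5.0156 5.4063] v=[2.8125 -3.1250]
Step 4: x=[4.5625 5.2774] v=[-1.8124 -0.5157]
Step 5: x=[3.1475 5.7198] v=[-5.6600 1.7694]
Step 6: x=[1.5887 6.2691] v=[-6.2352 2.1971]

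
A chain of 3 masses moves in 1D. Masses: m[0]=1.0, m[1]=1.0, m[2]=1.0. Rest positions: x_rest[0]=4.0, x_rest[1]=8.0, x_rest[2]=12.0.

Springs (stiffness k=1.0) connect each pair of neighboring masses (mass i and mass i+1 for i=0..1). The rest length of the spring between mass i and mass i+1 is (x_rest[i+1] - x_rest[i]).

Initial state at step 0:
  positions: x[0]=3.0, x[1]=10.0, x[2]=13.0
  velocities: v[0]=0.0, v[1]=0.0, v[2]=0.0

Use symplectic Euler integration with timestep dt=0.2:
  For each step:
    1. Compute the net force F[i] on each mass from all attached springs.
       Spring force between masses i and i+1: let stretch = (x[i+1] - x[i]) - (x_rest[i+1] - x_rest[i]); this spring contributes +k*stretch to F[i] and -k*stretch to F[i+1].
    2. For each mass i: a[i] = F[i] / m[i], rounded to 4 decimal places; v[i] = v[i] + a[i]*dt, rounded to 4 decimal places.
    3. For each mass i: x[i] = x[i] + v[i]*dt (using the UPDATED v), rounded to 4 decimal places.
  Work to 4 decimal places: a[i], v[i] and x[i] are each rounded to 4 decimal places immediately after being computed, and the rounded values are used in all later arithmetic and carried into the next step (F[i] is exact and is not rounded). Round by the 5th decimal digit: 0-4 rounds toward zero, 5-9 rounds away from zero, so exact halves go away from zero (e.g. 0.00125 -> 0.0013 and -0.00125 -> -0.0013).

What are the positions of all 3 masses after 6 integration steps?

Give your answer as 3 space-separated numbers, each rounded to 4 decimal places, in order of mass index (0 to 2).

Step 0: x=[3.0000 10.0000 13.0000] v=[0.0000 0.0000 0.0000]
Step 1: x=[3.1200 9.8400 13.0400] v=[0.6000 -0.8000 0.2000]
Step 2: x=[3.3488 9.5392 13.1120] v=[1.1440 -1.5040 0.3600]
Step 3: x=[3.6652 9.1337 13.2011] v=[1.5821 -2.0275 0.4454]
Step 4: x=[4.0404 8.6722 13.2875] v=[1.8758 -2.3077 0.4319]
Step 5: x=[4.4408 8.2100 13.3493] v=[2.0022 -2.3110 0.3088]
Step 6: x=[4.8320 7.8026 13.3655] v=[1.9560 -2.0370 0.0809]

Answer: 4.8320 7.8026 13.3655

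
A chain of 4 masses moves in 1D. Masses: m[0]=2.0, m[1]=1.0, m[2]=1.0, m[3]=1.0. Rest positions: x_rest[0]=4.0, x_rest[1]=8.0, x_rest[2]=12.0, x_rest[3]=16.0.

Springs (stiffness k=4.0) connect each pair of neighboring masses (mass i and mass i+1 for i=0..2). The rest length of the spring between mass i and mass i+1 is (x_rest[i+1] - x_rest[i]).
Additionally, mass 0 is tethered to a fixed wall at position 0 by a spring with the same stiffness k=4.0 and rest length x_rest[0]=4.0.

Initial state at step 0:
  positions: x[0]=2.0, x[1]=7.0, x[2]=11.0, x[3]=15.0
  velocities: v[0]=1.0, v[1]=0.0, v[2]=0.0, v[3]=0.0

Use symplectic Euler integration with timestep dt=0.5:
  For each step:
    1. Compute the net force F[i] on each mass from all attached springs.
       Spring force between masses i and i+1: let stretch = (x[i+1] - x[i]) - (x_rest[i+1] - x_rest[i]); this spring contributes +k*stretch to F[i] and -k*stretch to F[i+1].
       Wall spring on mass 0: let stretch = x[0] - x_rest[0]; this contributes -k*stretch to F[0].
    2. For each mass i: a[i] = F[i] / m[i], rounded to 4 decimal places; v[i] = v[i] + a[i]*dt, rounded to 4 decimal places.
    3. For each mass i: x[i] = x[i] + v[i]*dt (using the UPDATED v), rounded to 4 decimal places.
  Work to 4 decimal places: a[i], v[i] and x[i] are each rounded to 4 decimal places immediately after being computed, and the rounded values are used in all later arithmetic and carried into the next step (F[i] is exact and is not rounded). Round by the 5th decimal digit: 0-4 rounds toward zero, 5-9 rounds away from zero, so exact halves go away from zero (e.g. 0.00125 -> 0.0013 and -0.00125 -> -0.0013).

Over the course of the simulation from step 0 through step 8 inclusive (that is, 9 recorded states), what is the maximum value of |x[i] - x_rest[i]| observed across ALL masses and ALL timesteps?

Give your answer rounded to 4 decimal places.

Answer: 3.0000

Derivation:
Step 0: x=[2.0000 7.0000 11.0000 15.0000] v=[1.0000 0.0000 0.0000 0.0000]
Step 1: x=[4.0000 6.0000 11.0000 15.0000] v=[4.0000 -2.0000 0.0000 0.0000]
Step 2: x=[5.0000 8.0000 10.0000 15.0000] v=[2.0000 4.0000 -2.0000 0.0000]
Step 3: x=[5.0000 9.0000 12.0000 14.0000] v=[0.0000 2.0000 4.0000 -2.0000]
Step 4: x=[4.5000 9.0000 13.0000 15.0000] v=[-1.0000 0.0000 2.0000 2.0000]
Step 5: x=[4.0000 8.5000 12.0000 18.0000] v=[-1.0000 -1.0000 -2.0000 6.0000]
Step 6: x=[3.7500 7.0000 13.5000 19.0000] v=[-0.5000 -3.0000 3.0000 2.0000]
Step 7: x=[3.2500 8.7500 14.0000 18.5000] v=[-1.0000 3.5000 1.0000 -1.0000]
Step 8: x=[3.8750 10.2500 13.7500 17.5000] v=[1.2500 3.0000 -0.5000 -2.0000]
Max displacement = 3.0000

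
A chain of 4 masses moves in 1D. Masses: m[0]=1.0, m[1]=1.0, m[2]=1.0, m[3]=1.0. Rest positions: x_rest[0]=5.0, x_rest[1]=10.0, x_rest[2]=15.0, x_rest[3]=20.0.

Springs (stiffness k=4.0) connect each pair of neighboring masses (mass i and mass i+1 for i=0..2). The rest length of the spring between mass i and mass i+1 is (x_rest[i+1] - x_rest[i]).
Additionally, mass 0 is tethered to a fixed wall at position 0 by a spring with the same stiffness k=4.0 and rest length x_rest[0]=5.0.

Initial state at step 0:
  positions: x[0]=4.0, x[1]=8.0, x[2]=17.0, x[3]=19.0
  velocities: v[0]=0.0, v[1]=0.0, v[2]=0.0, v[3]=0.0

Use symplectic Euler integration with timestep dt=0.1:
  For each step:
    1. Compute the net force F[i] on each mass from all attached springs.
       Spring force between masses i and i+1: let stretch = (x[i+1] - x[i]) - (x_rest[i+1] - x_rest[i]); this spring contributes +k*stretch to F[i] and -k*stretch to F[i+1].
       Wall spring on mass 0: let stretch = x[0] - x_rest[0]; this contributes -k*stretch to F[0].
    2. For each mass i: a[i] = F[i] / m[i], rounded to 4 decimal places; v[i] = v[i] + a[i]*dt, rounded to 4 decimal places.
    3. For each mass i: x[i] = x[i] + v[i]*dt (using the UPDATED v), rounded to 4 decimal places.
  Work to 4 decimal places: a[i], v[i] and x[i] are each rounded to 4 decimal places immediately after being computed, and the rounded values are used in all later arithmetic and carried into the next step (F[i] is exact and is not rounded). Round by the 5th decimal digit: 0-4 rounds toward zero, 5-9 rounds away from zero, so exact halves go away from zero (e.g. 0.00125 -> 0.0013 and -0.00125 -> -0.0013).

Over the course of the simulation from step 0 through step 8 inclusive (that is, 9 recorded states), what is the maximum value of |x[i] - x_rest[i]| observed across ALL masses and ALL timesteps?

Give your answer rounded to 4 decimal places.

Step 0: x=[4.0000 8.0000 17.0000 19.0000] v=[0.0000 0.0000 0.0000 0.0000]
Step 1: x=[4.0000 8.2000 16.7200 19.1200] v=[0.0000 2.0000 -2.8000 1.2000]
Step 2: x=[4.0080 8.5728 16.1952 19.3440] v=[0.0800 3.7280 -5.2480 2.2400]
Step 3: x=[4.0383 9.0679 15.4915 19.6421] v=[0.3027 4.9510 -7.0374 2.9805]
Step 4: x=[4.1082 9.6188 14.6968 19.9741] v=[0.6992 5.5086 -7.9466 3.3203]
Step 5: x=[4.2342 10.1524 13.9101 20.2950] v=[1.2602 5.3356 -7.8669 3.2094]
Step 6: x=[4.4276 10.5995 13.2285 20.5605] v=[1.9338 4.4714 -6.8160 2.6554]
Step 7: x=[4.6908 10.9049 12.7350 20.7328] v=[2.6315 3.0542 -4.9348 1.7226]
Step 8: x=[5.0149 11.0350 12.4882 20.7852] v=[3.2408 1.3006 -2.4677 0.5235]
Max displacement = 2.5118

Answer: 2.5118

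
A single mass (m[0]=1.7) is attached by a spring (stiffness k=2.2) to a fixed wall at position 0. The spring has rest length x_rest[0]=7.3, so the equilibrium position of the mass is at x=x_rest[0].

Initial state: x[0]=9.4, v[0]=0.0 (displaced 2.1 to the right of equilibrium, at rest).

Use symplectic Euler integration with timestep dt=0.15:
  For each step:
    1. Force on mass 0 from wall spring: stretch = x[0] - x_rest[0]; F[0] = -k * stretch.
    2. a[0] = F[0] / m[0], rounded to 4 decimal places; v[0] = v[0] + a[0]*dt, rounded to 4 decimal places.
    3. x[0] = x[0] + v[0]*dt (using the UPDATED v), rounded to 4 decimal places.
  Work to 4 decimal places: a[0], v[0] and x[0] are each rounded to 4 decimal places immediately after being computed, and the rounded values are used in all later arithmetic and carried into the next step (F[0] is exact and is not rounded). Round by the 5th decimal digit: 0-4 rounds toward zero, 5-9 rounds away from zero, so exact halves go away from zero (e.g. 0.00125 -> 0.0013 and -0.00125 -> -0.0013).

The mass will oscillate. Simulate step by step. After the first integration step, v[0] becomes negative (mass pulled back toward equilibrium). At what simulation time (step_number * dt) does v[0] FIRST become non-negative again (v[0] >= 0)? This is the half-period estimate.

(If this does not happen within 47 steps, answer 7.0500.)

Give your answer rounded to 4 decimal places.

Step 0: x=[9.4000] v=[0.0000]
Step 1: x=[9.3389] v=[-0.4076]
Step 2: x=[9.2184] v=[-0.8034]
Step 3: x=[9.0420] v=[-1.1758]
Step 4: x=[8.8149] v=[-1.5140]
Step 5: x=[8.5437] v=[-1.8081]
Step 6: x=[8.2363] v=[-2.0495]
Step 7: x=[7.9016] v=[-2.2313]
Step 8: x=[7.5494] v=[-2.3481]
Step 9: x=[7.1899] v=[-2.3965]
Step 10: x=[6.8336] v=[-2.3751]
Step 11: x=[6.4909] v=[-2.2846]
Step 12: x=[6.1718] v=[-2.1275]
Step 13: x=[5.8855] v=[-1.9085]
Step 14: x=[5.6404] v=[-1.6339]
Step 15: x=[5.4436] v=[-1.3117]
Step 16: x=[5.3009] v=[-0.9513]
Step 17: x=[5.2164] v=[-0.5632]
Step 18: x=[5.1926] v=[-0.1587]
Step 19: x=[5.2302] v=[0.2504]
First v>=0 after going negative at step 19, time=2.8500

Answer: 2.8500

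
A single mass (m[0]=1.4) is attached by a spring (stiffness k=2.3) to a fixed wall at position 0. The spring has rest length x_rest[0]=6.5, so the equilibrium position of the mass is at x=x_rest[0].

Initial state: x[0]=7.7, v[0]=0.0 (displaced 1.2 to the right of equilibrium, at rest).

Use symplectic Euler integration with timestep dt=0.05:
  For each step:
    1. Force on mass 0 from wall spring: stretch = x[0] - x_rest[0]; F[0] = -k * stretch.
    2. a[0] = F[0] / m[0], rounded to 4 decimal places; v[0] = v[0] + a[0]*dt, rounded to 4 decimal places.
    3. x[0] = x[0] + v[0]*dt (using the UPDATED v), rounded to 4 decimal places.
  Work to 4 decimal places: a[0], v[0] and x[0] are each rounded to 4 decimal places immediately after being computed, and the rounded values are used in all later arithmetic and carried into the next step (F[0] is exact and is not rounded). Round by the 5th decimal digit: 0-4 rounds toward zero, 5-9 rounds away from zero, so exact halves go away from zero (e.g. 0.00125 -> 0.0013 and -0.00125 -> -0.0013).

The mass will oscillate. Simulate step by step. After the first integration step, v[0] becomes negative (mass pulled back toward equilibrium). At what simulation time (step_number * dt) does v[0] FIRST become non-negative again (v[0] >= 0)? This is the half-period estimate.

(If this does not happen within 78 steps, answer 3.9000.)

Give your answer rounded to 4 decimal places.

Step 0: x=[7.7000] v=[0.0000]
Step 1: x=[7.6951] v=[-0.0986]
Step 2: x=[7.6853] v=[-0.1968]
Step 3: x=[7.6706] v=[-0.2942]
Step 4: x=[7.6511] v=[-0.3904]
Step 5: x=[7.6269] v=[-0.4850]
Step 6: x=[7.5980] v=[-0.5776]
Step 7: x=[7.5646] v=[-0.6678]
Step 8: x=[7.5268] v=[-0.7553]
Step 9: x=[7.4848] v=[-0.8396]
Step 10: x=[7.4388] v=[-0.9205]
Step 11: x=[7.3889] v=[-0.9976]
Step 12: x=[7.3354] v=[-1.0706]
Step 13: x=[7.2784] v=[-1.1392]
Step 14: x=[7.2182] v=[-1.2031]
Step 15: x=[7.1551] v=[-1.2621]
Step 16: x=[7.0893] v=[-1.3159]
Step 17: x=[7.0211] v=[-1.3643]
Step 18: x=[6.9507] v=[-1.4071]
Step 19: x=[6.8785] v=[-1.4441]
Step 20: x=[6.8047] v=[-1.4752]
Step 21: x=[6.7297] v=[-1.5002]
Step 22: x=[6.6537] v=[-1.5191]
Step 23: x=[6.5771] v=[-1.5317]
Step 24: x=[6.5002] v=[-1.5380]
Step 25: x=[6.4233] v=[-1.5380]
Step 26: x=[6.3467] v=[-1.5317]
Step 27: x=[6.2707] v=[-1.5191]
Step 28: x=[6.1957] v=[-1.5003]
Step 29: x=[6.1219] v=[-1.4753]
Step 30: x=[6.0497] v=[-1.4442]
Step 31: x=[5.9793] v=[-1.4072]
Step 32: x=[5.9111] v=[-1.3644]
Step 33: x=[5.8453] v=[-1.3160]
Step 34: x=[5.7822] v=[-1.2622]
Step 35: x=[5.7220] v=[-1.2032]
Step 36: x=[5.6650] v=[-1.1393]
Step 37: x=[5.6115] v=[-1.0707]
Step 38: x=[5.5616] v=[-0.9977]
Step 39: x=[5.5156] v=[-0.9206]
Step 40: x=[5.4736] v=[-0.8397]
Step 41: x=[5.4358] v=[-0.7554]
Step 42: x=[5.4024] v=[-0.6680]
Step 43: x=[5.3735] v=[-0.5778]
Step 44: x=[5.3492] v=[-0.4853]
Step 45: x=[5.3297] v=[-0.3908]
Step 46: x=[5.3150] v=[-0.2947]
Step 47: x=[5.3051] v=[-0.1974]
Step 48: x=[5.3001] v=[-0.0992]
Step 49: x=[5.3001] v=[-0.0006]
Step 50: x=[5.3050] v=[0.0980]
First v>=0 after going negative at step 50, time=2.5000

Answer: 2.5000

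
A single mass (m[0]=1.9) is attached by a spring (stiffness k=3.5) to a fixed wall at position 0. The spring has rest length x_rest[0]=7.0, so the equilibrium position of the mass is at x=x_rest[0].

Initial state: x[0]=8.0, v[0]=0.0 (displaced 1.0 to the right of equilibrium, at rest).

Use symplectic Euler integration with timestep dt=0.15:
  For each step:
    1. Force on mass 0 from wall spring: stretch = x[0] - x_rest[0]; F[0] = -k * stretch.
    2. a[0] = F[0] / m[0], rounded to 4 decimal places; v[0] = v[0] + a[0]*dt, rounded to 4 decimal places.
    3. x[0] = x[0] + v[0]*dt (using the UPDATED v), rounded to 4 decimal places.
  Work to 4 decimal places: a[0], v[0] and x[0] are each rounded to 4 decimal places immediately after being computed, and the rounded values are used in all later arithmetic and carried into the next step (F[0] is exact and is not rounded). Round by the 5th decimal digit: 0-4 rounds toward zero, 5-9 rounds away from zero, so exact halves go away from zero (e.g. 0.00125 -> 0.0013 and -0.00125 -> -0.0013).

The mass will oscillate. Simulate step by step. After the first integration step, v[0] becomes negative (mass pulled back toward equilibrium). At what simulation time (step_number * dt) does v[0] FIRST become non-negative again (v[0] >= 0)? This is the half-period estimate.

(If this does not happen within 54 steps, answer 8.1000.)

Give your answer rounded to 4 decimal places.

Step 0: x=[8.0000] v=[0.0000]
Step 1: x=[7.9586] v=[-0.2763]
Step 2: x=[7.8774] v=[-0.5412]
Step 3: x=[7.7599] v=[-0.7836]
Step 4: x=[7.6109] v=[-0.9936]
Step 5: x=[7.4365] v=[-1.1624]
Step 6: x=[7.2441] v=[-1.2830]
Step 7: x=[7.0415] v=[-1.3505]
Step 8: x=[6.8372] v=[-1.3620]
Step 9: x=[6.6397] v=[-1.3170]
Step 10: x=[6.4571] v=[-1.2174]
Step 11: x=[6.2970] v=[-1.0674]
Step 12: x=[6.1660] v=[-0.8732]
Step 13: x=[6.0696] v=[-0.6428]
Step 14: x=[6.0117] v=[-0.3857]
Step 15: x=[5.9948] v=[-0.1126]
Step 16: x=[6.0196] v=[0.1652]
First v>=0 after going negative at step 16, time=2.4000

Answer: 2.4000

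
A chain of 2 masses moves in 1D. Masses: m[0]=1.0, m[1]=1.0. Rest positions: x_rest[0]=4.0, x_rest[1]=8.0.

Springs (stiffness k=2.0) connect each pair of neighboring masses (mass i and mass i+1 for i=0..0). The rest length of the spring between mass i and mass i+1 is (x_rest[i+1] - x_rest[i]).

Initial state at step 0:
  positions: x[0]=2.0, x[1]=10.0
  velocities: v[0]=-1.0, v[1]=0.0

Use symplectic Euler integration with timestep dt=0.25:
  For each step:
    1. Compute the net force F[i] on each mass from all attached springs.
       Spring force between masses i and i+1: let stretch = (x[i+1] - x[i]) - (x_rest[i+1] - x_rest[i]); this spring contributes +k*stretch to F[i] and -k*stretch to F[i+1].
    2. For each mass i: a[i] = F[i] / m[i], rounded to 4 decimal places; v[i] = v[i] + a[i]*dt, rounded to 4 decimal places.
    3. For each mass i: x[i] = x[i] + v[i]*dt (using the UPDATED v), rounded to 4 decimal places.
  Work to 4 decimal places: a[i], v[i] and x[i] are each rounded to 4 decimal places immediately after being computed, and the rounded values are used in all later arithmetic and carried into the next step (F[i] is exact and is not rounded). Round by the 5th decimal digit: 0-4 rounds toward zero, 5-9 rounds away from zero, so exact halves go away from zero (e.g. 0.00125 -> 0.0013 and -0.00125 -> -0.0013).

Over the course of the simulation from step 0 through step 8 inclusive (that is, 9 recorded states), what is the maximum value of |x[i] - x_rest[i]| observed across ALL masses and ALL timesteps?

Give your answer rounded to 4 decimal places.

Step 0: x=[2.0000 10.0000] v=[-1.0000 0.0000]
Step 1: x=[2.2500 9.5000] v=[1.0000 -2.0000]
Step 2: x=[2.9063 8.5938] v=[2.6250 -3.6250]
Step 3: x=[3.7735 7.4766] v=[3.4688 -4.4688]
Step 4: x=[4.6036 6.3965] v=[3.3204 -4.3204]
Step 5: x=[5.1578 5.5923] v=[2.2169 -3.2169]
Step 6: x=[5.2664 5.2338] v=[0.4342 -1.4342]
Step 7: x=[4.8709 5.3793] v=[-1.5821 0.5821]
Step 8: x=[4.0389 5.9613] v=[-3.3279 2.3279]
Max displacement = 2.7662

Answer: 2.7662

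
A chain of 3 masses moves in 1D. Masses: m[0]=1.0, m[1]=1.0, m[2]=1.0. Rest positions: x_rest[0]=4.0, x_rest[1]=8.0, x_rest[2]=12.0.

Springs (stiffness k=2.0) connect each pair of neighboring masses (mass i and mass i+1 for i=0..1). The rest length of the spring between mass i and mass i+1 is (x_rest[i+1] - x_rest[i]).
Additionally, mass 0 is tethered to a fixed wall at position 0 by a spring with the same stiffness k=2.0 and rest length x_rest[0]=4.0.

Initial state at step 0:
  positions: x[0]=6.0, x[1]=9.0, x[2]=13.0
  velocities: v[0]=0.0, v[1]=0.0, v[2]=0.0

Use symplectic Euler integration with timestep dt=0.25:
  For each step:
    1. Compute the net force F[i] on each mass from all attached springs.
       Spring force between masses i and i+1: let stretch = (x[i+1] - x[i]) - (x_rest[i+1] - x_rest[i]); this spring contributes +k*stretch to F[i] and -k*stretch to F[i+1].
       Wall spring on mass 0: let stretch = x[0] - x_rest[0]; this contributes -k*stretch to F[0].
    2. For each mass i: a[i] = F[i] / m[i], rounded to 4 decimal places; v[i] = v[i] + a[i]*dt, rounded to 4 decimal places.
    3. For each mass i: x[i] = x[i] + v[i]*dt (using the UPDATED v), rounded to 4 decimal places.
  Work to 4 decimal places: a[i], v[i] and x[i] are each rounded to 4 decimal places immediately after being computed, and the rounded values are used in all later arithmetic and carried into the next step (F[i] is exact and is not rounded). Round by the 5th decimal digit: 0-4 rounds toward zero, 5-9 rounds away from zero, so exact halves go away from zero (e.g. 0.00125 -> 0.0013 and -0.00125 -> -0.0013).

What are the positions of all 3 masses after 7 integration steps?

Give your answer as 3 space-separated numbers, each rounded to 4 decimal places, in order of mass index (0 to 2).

Step 0: x=[6.0000 9.0000 13.0000] v=[0.0000 0.0000 0.0000]
Step 1: x=[5.6250 9.1250 13.0000] v=[-1.5000 0.5000 0.0000]
Step 2: x=[4.9844 9.2969 13.0156] v=[-2.5625 0.6875 0.0625]
Step 3: x=[4.2598 9.3946 13.0664] v=[-2.8985 0.3906 0.2032]
Step 4: x=[3.6446 9.3094 13.1582] v=[-2.4610 -0.3409 0.3673]
Step 5: x=[3.2819 8.9972 13.2689] v=[-1.4509 -1.2489 0.4429]
Step 6: x=[3.2234 8.5045 13.3457] v=[-0.2342 -1.9707 0.3071]
Step 7: x=[3.4221 7.9568 13.3173] v=[0.7947 -2.1907 -0.1135]

Answer: 3.4221 7.9568 13.3173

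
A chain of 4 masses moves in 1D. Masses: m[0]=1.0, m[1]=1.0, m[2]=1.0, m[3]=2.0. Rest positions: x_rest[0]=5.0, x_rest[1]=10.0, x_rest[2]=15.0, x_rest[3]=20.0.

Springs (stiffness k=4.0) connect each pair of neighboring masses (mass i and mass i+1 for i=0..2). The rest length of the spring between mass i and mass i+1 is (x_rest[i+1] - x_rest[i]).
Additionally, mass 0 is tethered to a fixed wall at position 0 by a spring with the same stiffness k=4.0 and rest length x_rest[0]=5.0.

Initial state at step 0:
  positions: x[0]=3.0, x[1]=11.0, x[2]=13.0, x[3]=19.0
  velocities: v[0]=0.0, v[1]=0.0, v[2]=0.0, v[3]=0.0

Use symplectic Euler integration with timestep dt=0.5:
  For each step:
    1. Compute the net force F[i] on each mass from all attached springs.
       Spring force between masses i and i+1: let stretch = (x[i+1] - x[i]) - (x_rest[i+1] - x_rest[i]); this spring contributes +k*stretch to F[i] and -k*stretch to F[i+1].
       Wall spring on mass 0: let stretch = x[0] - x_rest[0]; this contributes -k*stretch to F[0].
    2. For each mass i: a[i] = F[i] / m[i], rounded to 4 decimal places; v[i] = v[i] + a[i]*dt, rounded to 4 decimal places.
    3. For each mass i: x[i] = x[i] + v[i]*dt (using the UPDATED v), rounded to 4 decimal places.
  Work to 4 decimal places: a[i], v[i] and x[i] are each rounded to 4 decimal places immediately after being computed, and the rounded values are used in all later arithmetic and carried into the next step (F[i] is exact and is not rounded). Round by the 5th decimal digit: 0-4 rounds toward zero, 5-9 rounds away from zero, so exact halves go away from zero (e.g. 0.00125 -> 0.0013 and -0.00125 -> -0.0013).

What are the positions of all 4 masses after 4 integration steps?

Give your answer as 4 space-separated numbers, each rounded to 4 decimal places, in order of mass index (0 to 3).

Answer: 5.5000 8.7500 15.8750 19.4375

Derivation:
Step 0: x=[3.0000 11.0000 13.0000 19.0000] v=[0.0000 0.0000 0.0000 0.0000]
Step 1: x=[8.0000 5.0000 17.0000 18.5000] v=[10.0000 -12.0000 8.0000 -1.0000]
Step 2: x=[2.0000 14.0000 10.5000 19.7500] v=[-12.0000 18.0000 -13.0000 2.5000]
Step 3: x=[6.0000 7.5000 16.7500 18.8750] v=[8.0000 -13.0000 12.5000 -1.7500]
Step 4: x=[5.5000 8.7500 15.8750 19.4375] v=[-1.0000 2.5000 -1.7500 1.1250]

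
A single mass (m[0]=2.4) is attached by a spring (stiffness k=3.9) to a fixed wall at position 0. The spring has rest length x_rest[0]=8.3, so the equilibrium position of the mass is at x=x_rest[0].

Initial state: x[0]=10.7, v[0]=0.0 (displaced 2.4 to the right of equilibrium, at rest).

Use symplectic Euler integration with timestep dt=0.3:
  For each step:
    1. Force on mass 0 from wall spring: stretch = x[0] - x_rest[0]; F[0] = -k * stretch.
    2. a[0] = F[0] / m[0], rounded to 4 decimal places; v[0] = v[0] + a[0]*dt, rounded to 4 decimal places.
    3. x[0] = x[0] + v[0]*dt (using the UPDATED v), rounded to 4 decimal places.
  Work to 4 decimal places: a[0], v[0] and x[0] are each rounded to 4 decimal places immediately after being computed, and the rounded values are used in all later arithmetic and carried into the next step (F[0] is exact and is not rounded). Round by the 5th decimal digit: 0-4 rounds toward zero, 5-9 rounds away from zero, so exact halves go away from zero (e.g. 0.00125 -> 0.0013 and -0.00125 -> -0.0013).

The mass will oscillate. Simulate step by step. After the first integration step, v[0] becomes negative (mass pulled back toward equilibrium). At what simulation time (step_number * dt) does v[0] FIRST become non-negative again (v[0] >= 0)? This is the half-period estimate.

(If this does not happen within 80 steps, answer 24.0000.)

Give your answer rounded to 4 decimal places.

Answer: 2.7000

Derivation:
Step 0: x=[10.7000] v=[0.0000]
Step 1: x=[10.3490] v=[-1.1700]
Step 2: x=[9.6983] v=[-2.1689]
Step 3: x=[8.8431] v=[-2.8506]
Step 4: x=[7.9085] v=[-3.1154]
Step 5: x=[7.0312] v=[-2.9245]
Step 6: x=[6.3394] v=[-2.3060]
Step 7: x=[5.9343] v=[-1.3502]
Step 8: x=[5.8752] v=[-0.1969]
Step 9: x=[6.1708] v=[0.9852]
First v>=0 after going negative at step 9, time=2.7000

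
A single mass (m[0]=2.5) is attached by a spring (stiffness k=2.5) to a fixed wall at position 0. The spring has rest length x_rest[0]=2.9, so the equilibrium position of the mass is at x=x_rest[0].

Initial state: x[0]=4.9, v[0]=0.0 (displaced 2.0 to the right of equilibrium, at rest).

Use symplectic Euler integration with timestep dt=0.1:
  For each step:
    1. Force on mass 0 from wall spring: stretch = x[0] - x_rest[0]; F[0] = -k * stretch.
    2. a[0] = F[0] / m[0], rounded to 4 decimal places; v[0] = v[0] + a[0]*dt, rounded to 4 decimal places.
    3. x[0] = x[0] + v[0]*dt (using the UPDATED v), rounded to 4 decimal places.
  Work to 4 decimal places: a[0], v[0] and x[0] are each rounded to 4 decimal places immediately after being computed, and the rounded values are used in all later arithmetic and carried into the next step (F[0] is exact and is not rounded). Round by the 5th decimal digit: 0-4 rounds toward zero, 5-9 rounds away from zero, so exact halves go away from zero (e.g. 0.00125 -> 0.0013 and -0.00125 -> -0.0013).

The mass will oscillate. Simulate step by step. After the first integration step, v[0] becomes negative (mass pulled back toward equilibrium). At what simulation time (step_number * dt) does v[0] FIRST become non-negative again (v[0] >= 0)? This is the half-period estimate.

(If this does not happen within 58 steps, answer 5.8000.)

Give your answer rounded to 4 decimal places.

Answer: 3.2000

Derivation:
Step 0: x=[4.9000] v=[0.0000]
Step 1: x=[4.8800] v=[-0.2000]
Step 2: x=[4.8402] v=[-0.3980]
Step 3: x=[4.7810] v=[-0.5920]
Step 4: x=[4.7030] v=[-0.7801]
Step 5: x=[4.6070] v=[-0.9604]
Step 6: x=[4.4939] v=[-1.1311]
Step 7: x=[4.3649] v=[-1.2905]
Step 8: x=[4.2212] v=[-1.4370]
Step 9: x=[4.0643] v=[-1.5691]
Step 10: x=[3.8958] v=[-1.6855]
Step 11: x=[3.7173] v=[-1.7851]
Step 12: x=[3.5306] v=[-1.8668]
Step 13: x=[3.3376] v=[-1.9299]
Step 14: x=[3.1402] v=[-1.9737]
Step 15: x=[2.9404] v=[-1.9977]
Step 16: x=[2.7402] v=[-2.0017]
Step 17: x=[2.5416] v=[-1.9857]
Step 18: x=[2.3466] v=[-1.9499]
Step 19: x=[2.1571] v=[-1.8946]
Step 20: x=[1.9751] v=[-1.8203]
Step 21: x=[1.8023] v=[-1.7278]
Step 22: x=[1.6405] v=[-1.6180]
Step 23: x=[1.4913] v=[-1.4921]
Step 24: x=[1.3562] v=[-1.3512]
Step 25: x=[1.2365] v=[-1.1968]
Step 26: x=[1.1335] v=[-1.0305]
Step 27: x=[1.0481] v=[-0.8539]
Step 28: x=[0.9812] v=[-0.6687]
Step 29: x=[0.9335] v=[-0.4768]
Step 30: x=[0.9055] v=[-0.2802]
Step 31: x=[0.8974] v=[-0.0808]
Step 32: x=[0.9094] v=[0.1195]
First v>=0 after going negative at step 32, time=3.2000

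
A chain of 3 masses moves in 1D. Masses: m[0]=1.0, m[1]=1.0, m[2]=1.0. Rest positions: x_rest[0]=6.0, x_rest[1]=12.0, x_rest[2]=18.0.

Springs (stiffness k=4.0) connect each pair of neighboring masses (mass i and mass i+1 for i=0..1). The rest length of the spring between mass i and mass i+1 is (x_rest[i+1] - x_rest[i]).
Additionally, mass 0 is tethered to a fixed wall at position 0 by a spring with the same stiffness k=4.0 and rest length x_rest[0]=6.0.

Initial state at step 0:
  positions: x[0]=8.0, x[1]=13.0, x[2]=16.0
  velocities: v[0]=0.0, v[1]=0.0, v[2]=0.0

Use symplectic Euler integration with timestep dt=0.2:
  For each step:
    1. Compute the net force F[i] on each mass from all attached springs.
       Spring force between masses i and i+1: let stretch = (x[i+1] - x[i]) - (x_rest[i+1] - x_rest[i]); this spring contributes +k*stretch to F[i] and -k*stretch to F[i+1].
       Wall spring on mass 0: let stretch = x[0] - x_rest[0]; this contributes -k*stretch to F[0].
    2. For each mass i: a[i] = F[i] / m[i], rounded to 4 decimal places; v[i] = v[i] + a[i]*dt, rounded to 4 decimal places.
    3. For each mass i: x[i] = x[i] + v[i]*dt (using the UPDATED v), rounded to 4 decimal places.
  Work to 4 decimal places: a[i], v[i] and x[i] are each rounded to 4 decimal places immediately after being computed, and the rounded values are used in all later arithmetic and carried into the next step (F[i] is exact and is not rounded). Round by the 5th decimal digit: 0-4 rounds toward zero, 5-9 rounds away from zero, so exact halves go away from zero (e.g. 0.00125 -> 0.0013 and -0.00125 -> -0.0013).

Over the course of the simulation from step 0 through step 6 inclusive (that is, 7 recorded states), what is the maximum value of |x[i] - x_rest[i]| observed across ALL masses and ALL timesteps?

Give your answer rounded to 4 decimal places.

Step 0: x=[8.0000 13.0000 16.0000] v=[0.0000 0.0000 0.0000]
Step 1: x=[7.5200 12.6800 16.4800] v=[-2.4000 -1.6000 2.4000]
Step 2: x=[6.6624 12.1424 17.3120] v=[-4.2880 -2.6880 4.1600]
Step 3: x=[5.6156 11.5551 18.2769] v=[-5.2339 -2.9363 4.8243]
Step 4: x=[4.6206 11.0930 19.1263] v=[-4.9748 -2.3105 4.2469]
Step 5: x=[3.9219 10.8806 19.6504] v=[-3.4934 -1.0618 2.6203]
Step 6: x=[3.7091 10.9580 19.7313] v=[-1.0640 0.3871 0.4045]
Max displacement = 2.2909

Answer: 2.2909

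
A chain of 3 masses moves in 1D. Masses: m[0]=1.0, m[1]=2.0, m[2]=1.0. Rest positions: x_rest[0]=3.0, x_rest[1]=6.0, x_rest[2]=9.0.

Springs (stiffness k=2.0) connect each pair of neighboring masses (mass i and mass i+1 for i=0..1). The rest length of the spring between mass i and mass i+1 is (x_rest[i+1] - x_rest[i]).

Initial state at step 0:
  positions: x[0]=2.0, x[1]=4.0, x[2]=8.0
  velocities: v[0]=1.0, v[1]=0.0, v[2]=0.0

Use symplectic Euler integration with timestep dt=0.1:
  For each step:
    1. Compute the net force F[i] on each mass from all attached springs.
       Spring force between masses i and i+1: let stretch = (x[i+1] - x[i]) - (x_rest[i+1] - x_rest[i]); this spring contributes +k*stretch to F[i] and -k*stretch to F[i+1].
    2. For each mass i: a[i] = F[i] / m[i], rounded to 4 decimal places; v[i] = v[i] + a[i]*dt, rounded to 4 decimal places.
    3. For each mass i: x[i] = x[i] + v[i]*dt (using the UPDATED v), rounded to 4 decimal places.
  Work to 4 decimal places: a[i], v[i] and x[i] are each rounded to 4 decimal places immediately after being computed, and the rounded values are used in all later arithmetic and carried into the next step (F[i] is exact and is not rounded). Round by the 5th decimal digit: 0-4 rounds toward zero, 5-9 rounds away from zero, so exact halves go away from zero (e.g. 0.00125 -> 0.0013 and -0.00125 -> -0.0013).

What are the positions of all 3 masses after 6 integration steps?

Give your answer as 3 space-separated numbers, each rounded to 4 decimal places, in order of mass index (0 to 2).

Answer: 2.1666 4.3995 7.6344

Derivation:
Step 0: x=[2.0000 4.0000 8.0000] v=[1.0000 0.0000 0.0000]
Step 1: x=[2.0800 4.0200 7.9800] v=[0.8000 0.2000 -0.2000]
Step 2: x=[2.1388 4.0602 7.9408] v=[0.5880 0.4020 -0.3920]
Step 3: x=[2.1760 4.1200 7.8840] v=[0.3723 0.5979 -0.5681]
Step 4: x=[2.1921 4.1980 7.8119] v=[0.1611 0.7799 -0.7209]
Step 5: x=[2.1883 4.2921 7.7275] v=[-0.0377 0.9407 -0.8437]
Step 6: x=[2.1666 4.3995 7.6344] v=[-0.2169 1.0739 -0.9308]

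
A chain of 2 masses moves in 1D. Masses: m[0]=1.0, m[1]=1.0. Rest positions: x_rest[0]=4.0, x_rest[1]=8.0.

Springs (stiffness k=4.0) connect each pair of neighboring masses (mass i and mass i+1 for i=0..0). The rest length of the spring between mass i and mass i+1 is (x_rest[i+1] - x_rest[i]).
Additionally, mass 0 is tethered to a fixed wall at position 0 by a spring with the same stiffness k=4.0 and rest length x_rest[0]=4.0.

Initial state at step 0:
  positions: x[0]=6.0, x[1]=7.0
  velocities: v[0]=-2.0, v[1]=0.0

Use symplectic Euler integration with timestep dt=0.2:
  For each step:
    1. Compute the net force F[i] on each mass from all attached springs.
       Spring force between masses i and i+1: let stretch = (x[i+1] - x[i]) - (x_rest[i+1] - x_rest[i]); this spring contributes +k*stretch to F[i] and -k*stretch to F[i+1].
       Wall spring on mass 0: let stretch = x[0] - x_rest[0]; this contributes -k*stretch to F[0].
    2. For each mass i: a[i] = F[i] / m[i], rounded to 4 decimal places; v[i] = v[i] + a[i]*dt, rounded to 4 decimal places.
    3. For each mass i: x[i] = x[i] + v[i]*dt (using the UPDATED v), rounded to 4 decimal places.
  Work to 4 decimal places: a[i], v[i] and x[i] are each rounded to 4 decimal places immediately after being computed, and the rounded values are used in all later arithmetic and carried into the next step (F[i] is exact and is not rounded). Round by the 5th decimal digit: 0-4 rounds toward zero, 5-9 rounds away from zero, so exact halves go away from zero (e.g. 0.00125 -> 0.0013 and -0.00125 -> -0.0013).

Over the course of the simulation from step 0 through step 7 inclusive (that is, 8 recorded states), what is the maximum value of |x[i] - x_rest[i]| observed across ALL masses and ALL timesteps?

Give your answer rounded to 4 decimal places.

Answer: 2.5304

Derivation:
Step 0: x=[6.0000 7.0000] v=[-2.0000 0.0000]
Step 1: x=[4.8000 7.4800] v=[-6.0000 2.4000]
Step 2: x=[3.2608 8.1712] v=[-7.6960 3.4560]
Step 3: x=[1.9855 8.7167] v=[-6.3763 2.7277]
Step 4: x=[1.4696 8.8252] v=[-2.5797 0.5427]
Step 5: x=[1.8954 8.3968] v=[2.1291 -2.1418]
Step 6: x=[3.0582 7.5682] v=[5.8139 -4.1429]
Step 7: x=[4.4533 6.6580] v=[6.9753 -4.5509]
Max displacement = 2.5304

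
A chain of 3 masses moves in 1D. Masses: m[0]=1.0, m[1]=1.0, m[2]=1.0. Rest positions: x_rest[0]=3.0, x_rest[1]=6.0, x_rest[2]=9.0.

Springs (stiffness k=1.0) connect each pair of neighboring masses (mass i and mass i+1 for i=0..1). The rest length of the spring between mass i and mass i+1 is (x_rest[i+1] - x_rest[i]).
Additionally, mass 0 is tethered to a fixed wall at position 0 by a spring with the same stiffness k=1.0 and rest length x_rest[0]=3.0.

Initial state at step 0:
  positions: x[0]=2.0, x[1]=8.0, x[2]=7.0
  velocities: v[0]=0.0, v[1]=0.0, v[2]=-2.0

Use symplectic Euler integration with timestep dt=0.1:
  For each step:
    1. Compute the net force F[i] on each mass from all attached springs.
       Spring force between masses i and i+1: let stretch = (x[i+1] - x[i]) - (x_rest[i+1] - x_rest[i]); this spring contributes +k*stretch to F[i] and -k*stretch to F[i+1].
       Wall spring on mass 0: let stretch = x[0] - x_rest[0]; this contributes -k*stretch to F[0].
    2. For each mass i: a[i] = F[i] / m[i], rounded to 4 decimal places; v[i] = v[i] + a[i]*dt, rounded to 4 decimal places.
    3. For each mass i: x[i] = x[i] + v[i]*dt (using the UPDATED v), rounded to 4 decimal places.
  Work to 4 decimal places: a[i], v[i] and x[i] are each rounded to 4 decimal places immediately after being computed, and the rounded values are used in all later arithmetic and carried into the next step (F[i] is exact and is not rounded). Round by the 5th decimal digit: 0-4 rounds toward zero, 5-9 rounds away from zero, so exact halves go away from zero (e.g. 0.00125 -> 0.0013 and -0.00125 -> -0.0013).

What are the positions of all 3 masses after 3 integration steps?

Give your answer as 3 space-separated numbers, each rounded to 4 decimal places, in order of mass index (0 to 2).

Step 0: x=[2.0000 8.0000 7.0000] v=[0.0000 0.0000 -2.0000]
Step 1: x=[2.0400 7.9300 6.8400] v=[0.4000 -0.7000 -1.6000]
Step 2: x=[2.1185 7.7902 6.7209] v=[0.7850 -1.3980 -1.1910]
Step 3: x=[2.2325 7.5830 6.6425] v=[1.1403 -2.0721 -0.7841]

Answer: 2.2325 7.5830 6.6425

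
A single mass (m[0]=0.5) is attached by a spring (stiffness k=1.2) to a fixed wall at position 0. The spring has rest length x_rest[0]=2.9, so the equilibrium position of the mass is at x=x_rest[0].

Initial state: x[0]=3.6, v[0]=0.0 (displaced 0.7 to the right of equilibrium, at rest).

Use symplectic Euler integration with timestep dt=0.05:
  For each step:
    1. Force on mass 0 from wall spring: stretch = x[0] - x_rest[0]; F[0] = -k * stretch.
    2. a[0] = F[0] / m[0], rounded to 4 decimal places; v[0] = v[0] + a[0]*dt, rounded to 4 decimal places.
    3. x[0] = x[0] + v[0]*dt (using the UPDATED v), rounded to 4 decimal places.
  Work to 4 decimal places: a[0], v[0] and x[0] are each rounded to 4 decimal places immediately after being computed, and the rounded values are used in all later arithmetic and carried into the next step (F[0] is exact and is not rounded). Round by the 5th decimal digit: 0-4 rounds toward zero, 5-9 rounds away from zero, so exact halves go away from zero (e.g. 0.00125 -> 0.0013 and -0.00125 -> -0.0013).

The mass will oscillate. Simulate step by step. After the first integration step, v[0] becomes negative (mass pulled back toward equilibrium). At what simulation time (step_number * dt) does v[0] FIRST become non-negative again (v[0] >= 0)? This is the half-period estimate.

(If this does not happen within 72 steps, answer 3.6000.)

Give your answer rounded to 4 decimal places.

Step 0: x=[3.6000] v=[0.0000]
Step 1: x=[3.5958] v=[-0.0840]
Step 2: x=[3.5874] v=[-0.1675]
Step 3: x=[3.5749] v=[-0.2500]
Step 4: x=[3.5584] v=[-0.3310]
Step 5: x=[3.5379] v=[-0.4100]
Step 6: x=[3.5136] v=[-0.4866]
Step 7: x=[3.4856] v=[-0.5602]
Step 8: x=[3.4541] v=[-0.6305]
Step 9: x=[3.4193] v=[-0.6970]
Step 10: x=[3.3813] v=[-0.7593]
Step 11: x=[3.3404] v=[-0.8171]
Step 12: x=[3.2969] v=[-0.8700]
Step 13: x=[3.2510] v=[-0.9176]
Step 14: x=[3.2030] v=[-0.9597]
Step 15: x=[3.1532] v=[-0.9961]
Step 16: x=[3.1019] v=[-1.0265]
Step 17: x=[3.0494] v=[-1.0507]
Step 18: x=[2.9960] v=[-1.0686]
Step 19: x=[2.9420] v=[-1.0801]
Step 20: x=[2.8877] v=[-1.0851]
Step 21: x=[2.8335] v=[-1.0836]
Step 22: x=[2.7797] v=[-1.0756]
Step 23: x=[2.7266] v=[-1.0612]
Step 24: x=[2.6746] v=[-1.0404]
Step 25: x=[2.6239] v=[-1.0134]
Step 26: x=[2.5749] v=[-0.9803]
Step 27: x=[2.5278] v=[-0.9413]
Step 28: x=[2.4830] v=[-0.8966]
Step 29: x=[2.4407] v=[-0.8466]
Step 30: x=[2.4011] v=[-0.7915]
Step 31: x=[2.3645] v=[-0.7316]
Step 32: x=[2.3311] v=[-0.6673]
Step 33: x=[2.3012] v=[-0.5990]
Step 34: x=[2.2748] v=[-0.5271]
Step 35: x=[2.2522] v=[-0.4521]
Step 36: x=[2.2335] v=[-0.3744]
Step 37: x=[2.2188] v=[-0.2944]
Step 38: x=[2.2082] v=[-0.2127]
Step 39: x=[2.2017] v=[-0.1297]
Step 40: x=[2.1994] v=[-0.0459]
Step 41: x=[2.2013] v=[0.0382]
First v>=0 after going negative at step 41, time=2.0500

Answer: 2.0500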